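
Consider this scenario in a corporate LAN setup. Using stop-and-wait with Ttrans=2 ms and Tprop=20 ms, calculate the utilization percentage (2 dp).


Given: Ttrans = 2 ms, Tprop = 20 ms
RTT = 2 * Tprop = 2 * 20 = 40 ms
U = Ttrans / (Ttrans + RTT)
U = 2 / (2 + 40)
U = 2 / 42 = 0.047619
U% = 4.76%

4.76


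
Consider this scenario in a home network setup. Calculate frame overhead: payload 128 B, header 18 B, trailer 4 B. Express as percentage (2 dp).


Given: payload = 128 B, header = 18 B, trailer = 4 B
Overhead bytes = header + trailer = 18 + 4 = 22
Total frame = payload + overhead = 128 + 22 = 150
Overhead % = 22 / 150 * 100 = 14.6667% -> 14.67% (2 dp)

14.67


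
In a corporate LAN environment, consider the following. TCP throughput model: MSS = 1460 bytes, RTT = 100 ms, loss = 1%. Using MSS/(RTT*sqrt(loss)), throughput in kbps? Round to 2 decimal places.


Given: MSS = 1460 bytes, RTT = 100 ms, loss = 1%
RTT in seconds = 100 / 1000 = 0.1
Loss rate = 1% = 0.01
sqrt(loss) = sqrt(0.01) = 0.1
Throughput (bytes/s) = 1460 / (0.1 * 0.1) = 146000.0000
Throughput (kbps) = 146000.0000 * 8 / 1000 = 1168.000000 -> 1168.00 kbps (2 dp)

1168.00


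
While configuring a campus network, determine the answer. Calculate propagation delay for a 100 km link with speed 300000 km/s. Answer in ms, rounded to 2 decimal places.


Given: distance = 100 km, speed = 300000 km/s
Delay = distance / speed = 100 / 300000 seconds
Delay in ms = 100 * 1000 / 300000
Delay = 0.3333 ms
Rounded to 2 dp = 0.33 ms

0.33


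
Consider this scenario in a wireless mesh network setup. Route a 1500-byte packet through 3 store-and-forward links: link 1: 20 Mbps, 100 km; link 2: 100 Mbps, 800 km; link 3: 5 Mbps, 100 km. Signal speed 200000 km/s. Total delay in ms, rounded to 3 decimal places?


Packet = 1500 bytes = 12000 bits. Store-and-forward: sum (t_trans + t_prop) per link.
Link 1: t_trans = 12000/(20*10^6) s = 0.6000 ms; t_prop = 100/200000 s = 0.5000 ms; subtotal = 1.1000 ms
Link 2: t_trans = 12000/(100*10^6) s = 0.1200 ms; t_prop = 800/200000 s = 4.0000 ms; subtotal = 4.1200 ms
Link 3: t_trans = 12000/(5*10^6) s = 2.4000 ms; t_prop = 100/200000 s = 0.5000 ms; subtotal = 2.9000 ms
End-to-end = 1.1000 + 4.1200 + 2.9000 = 8.1200 ms -> 8.120 ms (3 dp)

8.120


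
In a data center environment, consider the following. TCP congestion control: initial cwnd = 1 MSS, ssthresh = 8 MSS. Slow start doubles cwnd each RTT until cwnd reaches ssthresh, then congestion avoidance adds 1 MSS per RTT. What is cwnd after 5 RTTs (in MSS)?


RTT 0: cwnd = 1 MSS (initial)
RTT 1: cwnd = 2 MSS (slow start, doubled)
RTT 2: cwnd = 4 MSS (slow start, doubled)
RTT 3: cwnd = 8 MSS (slow start, doubled)
RTT 4: cwnd = 9 MSS (congestion avoidance, +1)
RTT 5: cwnd = 10 MSS (congestion avoidance, +1)

10


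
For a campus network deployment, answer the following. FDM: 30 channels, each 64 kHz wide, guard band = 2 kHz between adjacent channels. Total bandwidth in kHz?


Given: 30 channels, 64 kHz each, guard = 2 kHz
Channel bandwidth = 30 * 64 = 1920 kHz
Guard bands = 29 gaps * 2 kHz = 58 kHz
Total = 1920 + 58 = 1978 kHz

1978


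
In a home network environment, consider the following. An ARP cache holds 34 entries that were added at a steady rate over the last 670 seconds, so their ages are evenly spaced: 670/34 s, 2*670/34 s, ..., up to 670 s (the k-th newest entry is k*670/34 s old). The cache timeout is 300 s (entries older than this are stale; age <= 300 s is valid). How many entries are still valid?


Ages are k * 670/34 s for k = 1..34 (spacing = 19.7059 s).
Entry k is valid iff k * 670/34 <= 300 iff k <= 34 * 300 / 670 = 15.2239
n_valid = floor(15.2239) = 15
(n_stale = 34 - 15 = 19)

15


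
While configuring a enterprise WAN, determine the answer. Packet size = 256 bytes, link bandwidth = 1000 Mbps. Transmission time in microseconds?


Given: packet = 256 bytes, bandwidth = 1000 Mbps
Packet in bits = 256 * 8 = 2048 bits
Bandwidth = 1000 * 10^6 = 1000000000 bps
Time = 2048 / 1000000000 seconds
Time in us = 2048 * 10^6 / 1000000000 = 2.048

2.048


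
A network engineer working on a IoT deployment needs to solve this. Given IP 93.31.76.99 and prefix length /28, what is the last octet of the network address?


Given: IP = 93.31.76.99, prefix = /28
Subnet mask = 255.255.255.240
Last octet of IP: 99
Last octet of mask: 240
Network last octet = 99 AND 240 = 96

96


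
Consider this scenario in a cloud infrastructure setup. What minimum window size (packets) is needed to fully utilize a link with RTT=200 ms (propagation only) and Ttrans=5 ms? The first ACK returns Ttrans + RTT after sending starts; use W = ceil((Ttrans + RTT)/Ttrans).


Given: Ttrans = 5 ms, RTT = 200 ms (= 2 * Tprop, Tprop = 100 ms)
Time until first ACK returns = Ttrans + RTT = 5 + 200 = 205 ms
Need W * Ttrans >= Ttrans + RTT  ->  W >= (Ttrans + RTT) / Ttrans
(Ttrans + RTT) / Ttrans = 205 / 5 = 41
W_min = ceil(41) = 41

41


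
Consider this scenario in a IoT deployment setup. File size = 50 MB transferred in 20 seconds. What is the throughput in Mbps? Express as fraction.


Given: file = 50 MB, time = 20 s
File in Mb = 50 * 8 = 400 Mb
Throughput = 400 / 20 Mbps
Throughput = 20 Mbps

20


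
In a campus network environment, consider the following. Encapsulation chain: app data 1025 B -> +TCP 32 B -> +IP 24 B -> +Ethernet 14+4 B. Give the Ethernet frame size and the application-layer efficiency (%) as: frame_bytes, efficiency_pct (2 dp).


TCP segment = 1025 + 32 = 1057 B
IP packet = 1057 + 24 = 1081 B
Ethernet frame = 1081 + 14 + 4 = 1099 B
Efficiency = app / frame = 1025 / 1099 = 0.932666 = 93.2666% -> 93.27% (2 dp)

1099, 93.27


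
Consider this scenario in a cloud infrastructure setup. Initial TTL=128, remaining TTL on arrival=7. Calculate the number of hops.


Given: initial TTL = 128, received TTL = 7
Hops = initial TTL - received TTL
Hops = 128 - 7 = 121

121


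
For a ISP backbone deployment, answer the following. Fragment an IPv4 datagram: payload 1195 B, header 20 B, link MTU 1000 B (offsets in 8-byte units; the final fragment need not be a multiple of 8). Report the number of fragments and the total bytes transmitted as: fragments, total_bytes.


Max data per non-final fragment = floor((MTU - header)/8)*8 = floor((1000 - 20)/8)*8 = floor(980/8)*8 = 976 B
Final fragment needs no 8-byte alignment: it can carry up to MTU - header = 980 B
Non-final fragments needed = ceil((payload - 980) / 976) = ceil(215/976) = ceil(0.2203) = 1
Number of fragments = 1 + 1 = 2
Fragment sizes (data): 1 * 976 B + 219 B (last, 219 <= 980 OK)
Total bytes sent = payload + n_frags * header = 1195 + 2*20 = 1195 + 40 = 1235 B

2, 1235


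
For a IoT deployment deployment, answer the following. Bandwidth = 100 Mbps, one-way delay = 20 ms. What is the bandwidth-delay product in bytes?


Given: bandwidth = 100 Mbps, delay = 20 ms
BDP in bits = 100 * 10^6 * 20 / 1000
BDP in bits = 2000000
BDP in bytes = 2000000 / 8 = 250000

250000


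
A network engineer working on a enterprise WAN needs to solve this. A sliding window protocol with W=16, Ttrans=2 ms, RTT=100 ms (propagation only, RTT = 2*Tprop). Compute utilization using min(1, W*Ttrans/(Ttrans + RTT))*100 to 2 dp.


Given: W = 16, Ttrans = 2 ms, RTT = 100 ms (= 2 * Tprop, Tprop = 50 ms)
Cycle time = Ttrans + RTT = 2 + 100 = 102 ms (first packet sent until its ACK returns)
W * Ttrans = 16 * 2 = 32 ms of sending per cycle
W * Ttrans / (Ttrans + RTT) = 32 / 102 = 0.313725
U = min(1, 0.313725) = 0.313725
U% = 31.37%

31.37


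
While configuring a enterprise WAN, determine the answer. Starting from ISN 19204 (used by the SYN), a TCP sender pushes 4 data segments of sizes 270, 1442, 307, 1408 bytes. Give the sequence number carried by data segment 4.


The SYN occupies sequence number ISN = 19204, so the first data byte is ISN + 1 = 19205.
SEQ of data segment i = (ISN + 1) + sum of payload sizes of segments 1..i-1.
Segment 1: SEQ = 19205, payload = 270 bytes
Segment 2: SEQ = 19475, payload = 1442 bytes
Segment 3: SEQ = 20917, payload = 307 bytes
Segment 4: SEQ = 21224, payload = 1408 bytes
SEQ of segment 4 = 19205 + 270 + 1442 + 307 = 21224

21224


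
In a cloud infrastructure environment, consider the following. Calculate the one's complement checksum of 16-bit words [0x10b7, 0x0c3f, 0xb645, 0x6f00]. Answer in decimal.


Given words: [0x10b7, 0x0c3f, 0xb645, 0x6f00]
Step 1: Sum all words
Raw sum = 4279 + 3135 + 46661 + 28416 = 82491
Step 2: Fold carry: (16955 + 1) = 16956
One's complement = ~16956 & 0xFFFF = 48579

48579


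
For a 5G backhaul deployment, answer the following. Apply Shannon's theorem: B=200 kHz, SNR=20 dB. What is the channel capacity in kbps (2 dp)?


Given: B = 200 kHz, SNR = 20 dB
SNR linear = 10^(20/10) = 100
1 + SNR = 101
log2(101) = 6.6582114828
C = 200 * 1000 * 6.6582114828 = 1331642.2966 bps
C = 1331.642297 kbps -> 1331.64 kbps (2 dp)

1331.64


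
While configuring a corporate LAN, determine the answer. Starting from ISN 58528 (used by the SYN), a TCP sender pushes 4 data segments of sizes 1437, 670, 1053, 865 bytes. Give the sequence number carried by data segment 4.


The SYN occupies sequence number ISN = 58528, so the first data byte is ISN + 1 = 58529.
SEQ of data segment i = (ISN + 1) + sum of payload sizes of segments 1..i-1.
Segment 1: SEQ = 58529, payload = 1437 bytes
Segment 2: SEQ = 59966, payload = 670 bytes
Segment 3: SEQ = 60636, payload = 1053 bytes
Segment 4: SEQ = 61689, payload = 865 bytes
SEQ of segment 4 = 58529 + 1437 + 670 + 1053 = 61689

61689


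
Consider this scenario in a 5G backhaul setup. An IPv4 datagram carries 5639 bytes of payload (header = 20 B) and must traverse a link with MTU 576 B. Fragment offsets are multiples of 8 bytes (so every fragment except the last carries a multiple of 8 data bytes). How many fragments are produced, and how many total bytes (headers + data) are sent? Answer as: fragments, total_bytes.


Max data per non-final fragment = floor((MTU - header)/8)*8 = floor((576 - 20)/8)*8 = floor(556/8)*8 = 552 B
Final fragment needs no 8-byte alignment: it can carry up to MTU - header = 556 B
Non-final fragments needed = ceil((payload - 556) / 552) = ceil(5083/552) = ceil(9.2083) = 10
Number of fragments = 10 + 1 = 11
Fragment sizes (data): 10 * 552 B + 119 B (last, 119 <= 556 OK)
Total bytes sent = payload + n_frags * header = 5639 + 11*20 = 5639 + 220 = 5859 B

11, 5859


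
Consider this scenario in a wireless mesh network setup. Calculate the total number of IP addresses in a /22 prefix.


Given: CIDR prefix /22
Host bits = 32 - 22 = 10
Total addresses = 2^10 = 1024

1024


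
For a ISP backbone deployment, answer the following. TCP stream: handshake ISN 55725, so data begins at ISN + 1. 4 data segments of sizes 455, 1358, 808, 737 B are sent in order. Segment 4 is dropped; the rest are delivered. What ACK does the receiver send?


SYN uses sequence number 55725; first data byte = ISN + 1 = 55726.
Segment 1: SEQ = 55726, len = 455 B, covers [55726, 56180]
Segment 2: SEQ = 56181, len = 1358 B, covers [56181, 57538]
Segment 3: SEQ = 57539, len = 808 B, covers [57539, 58346]
Segment 4: SEQ = 58347, len = 737 B, covers [58347, 59083] [LOST]
In-order data received: bytes [55726, 58346] (segments 1..3).
Segment 4 missing -> gap begins at byte 58347.
Cumulative ACK = next expected in-order byte = 55726 + 455 + 1358 + 808 = 58347

58347


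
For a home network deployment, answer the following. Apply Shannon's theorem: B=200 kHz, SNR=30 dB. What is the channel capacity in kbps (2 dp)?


Given: B = 200 kHz, SNR = 30 dB
SNR linear = 10^(30/10) = 1000
1 + SNR = 1001
log2(1001) = 9.9672262588
C = 200 * 1000 * 9.9672262588 = 1993445.2518 bps
C = 1993.445252 kbps -> 1993.45 kbps (2 dp)

1993.45


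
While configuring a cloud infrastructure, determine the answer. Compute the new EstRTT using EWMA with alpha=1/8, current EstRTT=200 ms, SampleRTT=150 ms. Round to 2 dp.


Given: EstRTT = 200 ms, SampleRTT = 150 ms, alpha = 1/8
New EstRTT = (1 - alpha) * EstRTT + alpha * SampleRTT
(7/8) * 200 = 175
(1/8) * 150 = 18.75
New EstRTT = 175 + 18.75 = 193.75 ms -> 193.75 ms (2 dp)

193.75


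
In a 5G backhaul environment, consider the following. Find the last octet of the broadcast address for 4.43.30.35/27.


Given: IP = 4.43.30.35, prefix = /27
Host bits = 32 - 27 = 5
Network last octet = 35 AND mask = 32
Host part size = 2^5 - 1 = 31
Broadcast last octet = 32 OR 31 = 63

63


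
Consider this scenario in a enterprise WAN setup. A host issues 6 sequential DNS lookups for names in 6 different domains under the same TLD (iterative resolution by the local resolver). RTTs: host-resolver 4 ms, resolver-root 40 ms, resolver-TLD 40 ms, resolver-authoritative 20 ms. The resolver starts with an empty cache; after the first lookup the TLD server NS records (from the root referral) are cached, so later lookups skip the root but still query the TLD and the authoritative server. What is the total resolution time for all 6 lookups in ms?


Lookup 1 (cold cache): local + root + TLD + auth = 4 + 40 + 40 + 20 = 104 ms
Lookups 2..6 (TLD NS cached -> skip root; new domain -> still ask TLD and auth): local + TLD + auth = 4 + 40 + 20 = 64 ms each
Remaining 5 lookups: 5 * 64 = 320 ms
Total = 104 + 320 = 424 ms

424


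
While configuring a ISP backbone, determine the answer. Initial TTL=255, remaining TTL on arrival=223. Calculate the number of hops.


Given: initial TTL = 255, received TTL = 223
Hops = initial TTL - received TTL
Hops = 255 - 223 = 32

32


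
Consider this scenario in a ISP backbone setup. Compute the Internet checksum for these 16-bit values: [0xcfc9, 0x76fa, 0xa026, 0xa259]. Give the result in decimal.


Given words: [0xcfc9, 0x76fa, 0xa026, 0xa259]
Step 1: Sum all words
Raw sum = 53193 + 30458 + 40998 + 41561 = 166210
Step 2: Fold carry: (35138 + 2) = 35140
One's complement = ~35140 & 0xFFFF = 30395

30395


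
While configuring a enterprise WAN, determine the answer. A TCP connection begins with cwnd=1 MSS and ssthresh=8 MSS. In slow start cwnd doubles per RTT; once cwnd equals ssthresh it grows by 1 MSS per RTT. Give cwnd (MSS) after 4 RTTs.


RTT 0: cwnd = 1 MSS (initial)
RTT 1: cwnd = 2 MSS (slow start, doubled)
RTT 2: cwnd = 4 MSS (slow start, doubled)
RTT 3: cwnd = 8 MSS (slow start, doubled)
RTT 4: cwnd = 9 MSS (congestion avoidance, +1)

9


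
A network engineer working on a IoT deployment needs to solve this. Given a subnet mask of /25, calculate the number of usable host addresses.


Given: subnet mask /25
Host bits = 32 - 25 = 7
Total addresses = 2^7 = 128
Usable hosts = 128 - 2 (network + broadcast) = 126

126


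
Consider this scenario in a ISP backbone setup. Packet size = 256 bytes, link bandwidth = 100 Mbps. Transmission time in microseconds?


Given: packet = 256 bytes, bandwidth = 100 Mbps
Packet in bits = 256 * 8 = 2048 bits
Bandwidth = 100 * 10^6 = 100000000 bps
Time = 2048 / 100000000 seconds
Time in us = 2048 * 10^6 / 100000000 = 20.48

20.48


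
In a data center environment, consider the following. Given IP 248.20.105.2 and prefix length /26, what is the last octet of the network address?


Given: IP = 248.20.105.2, prefix = /26
Subnet mask = 255.255.255.192
Last octet of IP: 2
Last octet of mask: 192
Network last octet = 2 AND 192 = 0

0


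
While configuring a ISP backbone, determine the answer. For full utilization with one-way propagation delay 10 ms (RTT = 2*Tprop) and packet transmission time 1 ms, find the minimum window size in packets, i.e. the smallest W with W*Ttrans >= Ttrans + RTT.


Given: Ttrans = 1 ms, RTT = 20 ms (= 2 * Tprop, Tprop = 10 ms)
Time until first ACK returns = Ttrans + RTT = 1 + 20 = 21 ms
Need W * Ttrans >= Ttrans + RTT  ->  W >= (Ttrans + RTT) / Ttrans
(Ttrans + RTT) / Ttrans = 21 / 1 = 21
W_min = ceil(21) = 21

21


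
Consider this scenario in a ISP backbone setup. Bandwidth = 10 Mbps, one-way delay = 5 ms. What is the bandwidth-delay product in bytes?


Given: bandwidth = 10 Mbps, delay = 5 ms
BDP in bits = 10 * 10^6 * 5 / 1000
BDP in bits = 50000
BDP in bytes = 50000 / 8 = 6250

6250


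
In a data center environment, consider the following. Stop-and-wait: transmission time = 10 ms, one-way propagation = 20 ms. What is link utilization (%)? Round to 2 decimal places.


Given: Ttrans = 10 ms, Tprop = 20 ms
RTT = 2 * Tprop = 2 * 20 = 40 ms
U = Ttrans / (Ttrans + RTT)
U = 10 / (10 + 40)
U = 10 / 50 = 0.2
U% = 20.00%

20.00


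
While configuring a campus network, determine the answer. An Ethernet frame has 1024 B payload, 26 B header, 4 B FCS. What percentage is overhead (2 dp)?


Given: payload = 1024 B, header = 26 B, trailer = 4 B
Overhead bytes = header + trailer = 26 + 4 = 30
Total frame = payload + overhead = 1024 + 30 = 1054
Overhead % = 30 / 1054 * 100 = 2.8463% -> 2.85% (2 dp)

2.85


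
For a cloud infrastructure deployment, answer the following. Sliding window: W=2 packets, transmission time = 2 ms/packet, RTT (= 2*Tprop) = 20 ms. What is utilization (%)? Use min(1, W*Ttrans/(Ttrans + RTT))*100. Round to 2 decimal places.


Given: W = 2, Ttrans = 2 ms, RTT = 20 ms (= 2 * Tprop, Tprop = 10 ms)
Cycle time = Ttrans + RTT = 2 + 20 = 22 ms (first packet sent until its ACK returns)
W * Ttrans = 2 * 2 = 4 ms of sending per cycle
W * Ttrans / (Ttrans + RTT) = 4 / 22 = 0.181818
U = min(1, 0.181818) = 0.181818
U% = 18.18%

18.18


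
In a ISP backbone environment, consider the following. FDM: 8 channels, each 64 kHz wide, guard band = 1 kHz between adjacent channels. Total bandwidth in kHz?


Given: 8 channels, 64 kHz each, guard = 1 kHz
Channel bandwidth = 8 * 64 = 512 kHz
Guard bands = 7 gaps * 1 kHz = 7 kHz
Total = 512 + 7 = 519 kHz

519


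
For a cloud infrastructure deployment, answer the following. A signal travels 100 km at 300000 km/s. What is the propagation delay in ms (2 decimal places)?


Given: distance = 100 km, speed = 300000 km/s
Delay = distance / speed = 100 / 300000 seconds
Delay in ms = 100 * 1000 / 300000
Delay = 0.3333 ms
Rounded to 2 dp = 0.33 ms

0.33


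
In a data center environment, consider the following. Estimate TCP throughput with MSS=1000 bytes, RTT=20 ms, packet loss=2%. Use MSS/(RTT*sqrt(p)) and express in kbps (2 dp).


Given: MSS = 1000 bytes, RTT = 20 ms, loss = 2%
RTT in seconds = 20 / 1000 = 0.02
Loss rate = 2% = 0.02
sqrt(loss) = sqrt(0.02) = 0.141421356237
Throughput (bytes/s) = 1000 / (0.02 * 0.141421356237) = 353553.3906
Throughput (kbps) = 353553.3906 * 8 / 1000 = 2828.427125 -> 2828.43 kbps (2 dp)

2828.43


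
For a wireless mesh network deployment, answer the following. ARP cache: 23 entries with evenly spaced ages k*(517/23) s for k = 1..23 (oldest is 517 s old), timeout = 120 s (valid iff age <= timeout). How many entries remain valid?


Ages are k * 517/23 s for k = 1..23 (spacing = 22.4783 s).
Entry k is valid iff k * 517/23 <= 120 iff k <= 23 * 120 / 517 = 5.3385
n_valid = floor(5.3385) = 5
(n_stale = 23 - 5 = 18)

5


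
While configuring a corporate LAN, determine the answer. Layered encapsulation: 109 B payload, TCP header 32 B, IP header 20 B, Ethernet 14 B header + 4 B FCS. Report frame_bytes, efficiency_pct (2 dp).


TCP segment = 109 + 32 = 141 B
IP packet = 141 + 20 = 161 B
Ethernet frame = 161 + 14 + 4 = 179 B
Efficiency = app / frame = 109 / 179 = 0.608939 = 60.8939% -> 60.89% (2 dp)

179, 60.89


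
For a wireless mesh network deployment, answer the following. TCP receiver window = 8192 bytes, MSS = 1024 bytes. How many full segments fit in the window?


Given: RWND = 8192 bytes, MSS = 1024 bytes
Full segments = floor(RWND / MSS)
Full segments = floor(8192 / 1024)
Full segments = floor(8.0) = 8

8


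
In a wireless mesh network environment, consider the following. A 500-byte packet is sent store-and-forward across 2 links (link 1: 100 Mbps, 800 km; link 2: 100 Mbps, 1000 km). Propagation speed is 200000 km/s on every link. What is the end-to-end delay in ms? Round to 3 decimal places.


Packet = 500 bytes = 4000 bits. Store-and-forward: sum (t_trans + t_prop) per link.
Link 1: t_trans = 4000/(100*10^6) s = 0.0400 ms; t_prop = 800/200000 s = 4.0000 ms; subtotal = 4.0400 ms
Link 2: t_trans = 4000/(100*10^6) s = 0.0400 ms; t_prop = 1000/200000 s = 5.0000 ms; subtotal = 5.0400 ms
End-to-end = 4.0400 + 5.0400 = 9.0800 ms -> 9.080 ms (3 dp)

9.080


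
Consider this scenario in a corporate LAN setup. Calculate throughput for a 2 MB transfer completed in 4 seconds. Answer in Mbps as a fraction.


Given: file = 2 MB, time = 4 s
File in Mb = 2 * 8 = 16 Mb
Throughput = 16 / 4 Mbps
Throughput = 4 Mbps

4


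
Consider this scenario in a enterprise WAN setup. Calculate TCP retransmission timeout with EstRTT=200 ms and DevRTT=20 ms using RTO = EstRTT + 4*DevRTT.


Given: EstRTT = 200 ms, DevRTT = 20 ms
Timeout = EstRTT + 4 * DevRTT
4 * DevRTT = 4 * 20 = 80
Timeout = 200 + 80 = 280 ms

280


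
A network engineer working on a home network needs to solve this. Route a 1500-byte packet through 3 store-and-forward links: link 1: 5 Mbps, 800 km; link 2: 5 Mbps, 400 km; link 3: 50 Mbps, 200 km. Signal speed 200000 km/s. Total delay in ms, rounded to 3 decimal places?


Packet = 1500 bytes = 12000 bits. Store-and-forward: sum (t_trans + t_prop) per link.
Link 1: t_trans = 12000/(5*10^6) s = 2.4000 ms; t_prop = 800/200000 s = 4.0000 ms; subtotal = 6.4000 ms
Link 2: t_trans = 12000/(5*10^6) s = 2.4000 ms; t_prop = 400/200000 s = 2.0000 ms; subtotal = 4.4000 ms
Link 3: t_trans = 12000/(50*10^6) s = 0.2400 ms; t_prop = 200/200000 s = 1.0000 ms; subtotal = 1.2400 ms
End-to-end = 6.4000 + 4.4000 + 1.2400 = 12.0400 ms -> 12.040 ms (3 dp)

12.040


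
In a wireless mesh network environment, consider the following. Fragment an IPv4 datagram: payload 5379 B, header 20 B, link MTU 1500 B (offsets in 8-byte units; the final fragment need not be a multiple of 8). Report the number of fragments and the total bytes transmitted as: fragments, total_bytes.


Max data per non-final fragment = floor((MTU - header)/8)*8 = floor((1500 - 20)/8)*8 = floor(1480/8)*8 = 1480 B
Final fragment needs no 8-byte alignment: it can carry up to MTU - header = 1480 B
Non-final fragments needed = ceil((payload - 1480) / 1480) = ceil(3899/1480) = ceil(2.6345) = 3
Number of fragments = 3 + 1 = 4
Fragment sizes (data): 3 * 1480 B + 939 B (last, 939 <= 1480 OK)
Total bytes sent = payload + n_frags * header = 5379 + 4*20 = 5379 + 80 = 5459 B

4, 5459


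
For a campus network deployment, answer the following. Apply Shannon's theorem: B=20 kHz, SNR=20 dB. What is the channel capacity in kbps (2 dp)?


Given: B = 20 kHz, SNR = 20 dB
SNR linear = 10^(20/10) = 100
1 + SNR = 101
log2(101) = 6.6582114828
C = 20 * 1000 * 6.6582114828 = 133164.2297 bps
C = 133.164230 kbps -> 133.16 kbps (2 dp)

133.16


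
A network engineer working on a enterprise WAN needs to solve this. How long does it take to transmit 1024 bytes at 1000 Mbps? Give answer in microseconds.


Given: packet = 1024 bytes, bandwidth = 1000 Mbps
Packet in bits = 1024 * 8 = 8192 bits
Bandwidth = 1000 * 10^6 = 1000000000 bps
Time = 8192 / 1000000000 seconds
Time in us = 8192 * 10^6 / 1000000000 = 8.192

8.192


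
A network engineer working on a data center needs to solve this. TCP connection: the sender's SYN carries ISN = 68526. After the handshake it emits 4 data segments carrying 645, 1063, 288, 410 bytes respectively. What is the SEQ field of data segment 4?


The SYN occupies sequence number ISN = 68526, so the first data byte is ISN + 1 = 68527.
SEQ of data segment i = (ISN + 1) + sum of payload sizes of segments 1..i-1.
Segment 1: SEQ = 68527, payload = 645 bytes
Segment 2: SEQ = 69172, payload = 1063 bytes
Segment 3: SEQ = 70235, payload = 288 bytes
Segment 4: SEQ = 70523, payload = 410 bytes
SEQ of segment 4 = 68527 + 645 + 1063 + 288 = 70523

70523


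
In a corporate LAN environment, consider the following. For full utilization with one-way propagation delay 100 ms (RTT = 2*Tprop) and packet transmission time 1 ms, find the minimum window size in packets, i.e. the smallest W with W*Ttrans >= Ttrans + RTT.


Given: Ttrans = 1 ms, RTT = 200 ms (= 2 * Tprop, Tprop = 100 ms)
Time until first ACK returns = Ttrans + RTT = 1 + 200 = 201 ms
Need W * Ttrans >= Ttrans + RTT  ->  W >= (Ttrans + RTT) / Ttrans
(Ttrans + RTT) / Ttrans = 201 / 1 = 201
W_min = ceil(201) = 201

201


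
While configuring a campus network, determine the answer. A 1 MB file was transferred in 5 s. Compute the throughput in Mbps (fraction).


Given: file = 1 MB, time = 5 s
File in Mb = 1 * 8 = 8 Mb
Throughput = 8 / 5 Mbps
Throughput = 8/5 Mbps

8/5


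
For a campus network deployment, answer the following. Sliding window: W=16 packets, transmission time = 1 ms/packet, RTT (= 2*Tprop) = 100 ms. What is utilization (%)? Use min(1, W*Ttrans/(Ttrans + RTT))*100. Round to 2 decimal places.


Given: W = 16, Ttrans = 1 ms, RTT = 100 ms (= 2 * Tprop, Tprop = 50 ms)
Cycle time = Ttrans + RTT = 1 + 100 = 101 ms (first packet sent until its ACK returns)
W * Ttrans = 16 * 1 = 16 ms of sending per cycle
W * Ttrans / (Ttrans + RTT) = 16 / 101 = 0.158416
U = min(1, 0.158416) = 0.158416
U% = 15.84%

15.84


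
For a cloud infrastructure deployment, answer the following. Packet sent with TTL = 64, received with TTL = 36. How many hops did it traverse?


Given: initial TTL = 64, received TTL = 36
Hops = initial TTL - received TTL
Hops = 64 - 36 = 28

28


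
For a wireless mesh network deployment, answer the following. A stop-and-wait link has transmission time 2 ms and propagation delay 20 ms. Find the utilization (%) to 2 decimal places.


Given: Ttrans = 2 ms, Tprop = 20 ms
RTT = 2 * Tprop = 2 * 20 = 40 ms
U = Ttrans / (Ttrans + RTT)
U = 2 / (2 + 40)
U = 2 / 42 = 0.047619
U% = 4.76%

4.76


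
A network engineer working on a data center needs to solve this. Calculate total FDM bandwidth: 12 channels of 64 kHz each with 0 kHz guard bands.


Given: 12 channels, 64 kHz each, guard = 0 kHz
Channel bandwidth = 12 * 64 = 768 kHz
Guard bands = 11 gaps * 0 kHz = 0 kHz
Total = 768 + 0 = 768 kHz

768


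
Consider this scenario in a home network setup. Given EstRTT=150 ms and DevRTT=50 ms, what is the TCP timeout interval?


Given: EstRTT = 150 ms, DevRTT = 50 ms
Timeout = EstRTT + 4 * DevRTT
4 * DevRTT = 4 * 50 = 200
Timeout = 150 + 200 = 350 ms

350


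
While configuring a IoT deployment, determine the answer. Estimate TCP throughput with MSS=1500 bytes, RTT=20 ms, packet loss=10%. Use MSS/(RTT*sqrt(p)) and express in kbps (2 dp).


Given: MSS = 1500 bytes, RTT = 20 ms, loss = 10%
RTT in seconds = 20 / 1000 = 0.02
Loss rate = 10% = 0.1
sqrt(loss) = sqrt(0.1) = 0.316227766017
Throughput (bytes/s) = 1500 / (0.02 * 0.316227766017) = 237170.8245
Throughput (kbps) = 237170.8245 * 8 / 1000 = 1897.366596 -> 1897.37 kbps (2 dp)

1897.37


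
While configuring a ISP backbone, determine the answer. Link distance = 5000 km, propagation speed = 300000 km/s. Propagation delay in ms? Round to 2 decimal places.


Given: distance = 5000 km, speed = 300000 km/s
Delay = distance / speed = 5000 / 300000 seconds
Delay in ms = 5000 * 1000 / 300000
Delay = 16.6667 ms
Rounded to 2 dp = 16.67 ms

16.67


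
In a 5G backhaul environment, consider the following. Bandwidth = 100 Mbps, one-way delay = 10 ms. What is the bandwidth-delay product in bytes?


Given: bandwidth = 100 Mbps, delay = 10 ms
BDP in bits = 100 * 10^6 * 10 / 1000
BDP in bits = 1000000
BDP in bytes = 1000000 / 8 = 125000

125000


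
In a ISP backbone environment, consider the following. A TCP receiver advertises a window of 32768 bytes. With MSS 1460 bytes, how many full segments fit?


Given: RWND = 32768 bytes, MSS = 1460 bytes
Full segments = floor(RWND / MSS)
Full segments = floor(32768 / 1460)
Full segments = floor(22.4438) = 22

22


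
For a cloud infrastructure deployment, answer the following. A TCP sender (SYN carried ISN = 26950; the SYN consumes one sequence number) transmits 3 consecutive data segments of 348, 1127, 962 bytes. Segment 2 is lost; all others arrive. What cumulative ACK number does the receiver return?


SYN uses sequence number 26950; first data byte = ISN + 1 = 26951.
Segment 1: SEQ = 26951, len = 348 B, covers [26951, 27298]
Segment 2: SEQ = 27299, len = 1127 B, covers [27299, 28425] [LOST]
Segment 3: SEQ = 28426, len = 962 B, covers [28426, 29387]
In-order data received: bytes [26951, 27298] (segments 1..1).
Segment 2 missing -> gap begins at byte 27299; later segments buffered out of order.
Cumulative ACK = next expected in-order byte = 26951 + 348 = 27299

27299


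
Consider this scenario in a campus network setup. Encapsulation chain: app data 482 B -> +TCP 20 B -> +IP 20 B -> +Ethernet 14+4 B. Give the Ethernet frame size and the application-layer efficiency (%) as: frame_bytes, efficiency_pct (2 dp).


TCP segment = 482 + 20 = 502 B
IP packet = 502 + 20 = 522 B
Ethernet frame = 522 + 14 + 4 = 540 B
Efficiency = app / frame = 482 / 540 = 0.892593 = 89.2593% -> 89.26% (2 dp)

540, 89.26


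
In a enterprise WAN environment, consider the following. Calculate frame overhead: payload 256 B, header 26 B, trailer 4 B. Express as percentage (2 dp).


Given: payload = 256 B, header = 26 B, trailer = 4 B
Overhead bytes = header + trailer = 26 + 4 = 30
Total frame = payload + overhead = 256 + 30 = 286
Overhead % = 30 / 286 * 100 = 10.4895% -> 10.49% (2 dp)

10.49


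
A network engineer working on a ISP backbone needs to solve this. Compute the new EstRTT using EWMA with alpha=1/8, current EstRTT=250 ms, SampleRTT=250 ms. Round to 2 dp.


Given: EstRTT = 250 ms, SampleRTT = 250 ms, alpha = 1/8
New EstRTT = (1 - alpha) * EstRTT + alpha * SampleRTT
(7/8) * 250 = 218.75
(1/8) * 250 = 31.25
New EstRTT = 218.75 + 31.25 = 250 ms -> 250.00 ms (2 dp)

250.00


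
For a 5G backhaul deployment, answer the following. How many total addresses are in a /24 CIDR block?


Given: CIDR prefix /24
Host bits = 32 - 24 = 8
Total addresses = 2^8 = 256

256


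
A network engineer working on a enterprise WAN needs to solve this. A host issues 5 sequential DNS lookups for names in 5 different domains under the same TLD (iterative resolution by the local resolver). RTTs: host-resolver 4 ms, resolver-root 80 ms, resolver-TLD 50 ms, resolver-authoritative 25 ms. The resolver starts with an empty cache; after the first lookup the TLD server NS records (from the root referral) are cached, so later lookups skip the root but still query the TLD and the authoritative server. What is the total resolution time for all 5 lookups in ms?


Lookup 1 (cold cache): local + root + TLD + auth = 4 + 80 + 50 + 25 = 159 ms
Lookups 2..5 (TLD NS cached -> skip root; new domain -> still ask TLD and auth): local + TLD + auth = 4 + 50 + 25 = 79 ms each
Remaining 4 lookups: 4 * 79 = 316 ms
Total = 159 + 316 = 475 ms

475


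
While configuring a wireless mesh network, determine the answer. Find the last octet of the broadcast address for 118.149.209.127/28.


Given: IP = 118.149.209.127, prefix = /28
Host bits = 32 - 28 = 4
Network last octet = 127 AND mask = 112
Host part size = 2^4 - 1 = 15
Broadcast last octet = 112 OR 15 = 127

127


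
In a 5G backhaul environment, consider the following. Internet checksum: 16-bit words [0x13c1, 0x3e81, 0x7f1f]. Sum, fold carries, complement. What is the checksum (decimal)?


Given words: [0x13c1, 0x3e81, 0x7f1f]
Step 1: Sum all words
Raw sum = 5057 + 16001 + 32543 = 53601
One's complement = ~53601 & 0xFFFF = 11934

11934


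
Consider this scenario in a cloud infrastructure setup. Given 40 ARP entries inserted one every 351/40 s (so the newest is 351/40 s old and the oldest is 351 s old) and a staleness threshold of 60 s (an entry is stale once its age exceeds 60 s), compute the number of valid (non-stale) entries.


Ages are k * 351/40 s for k = 1..40 (spacing = 8.7750 s).
Entry k is valid iff k * 351/40 <= 60 iff k <= 40 * 60 / 351 = 6.8376
n_valid = floor(6.8376) = 6
(n_stale = 40 - 6 = 34)

6


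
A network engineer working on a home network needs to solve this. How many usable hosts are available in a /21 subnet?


Given: subnet mask /21
Host bits = 32 - 21 = 11
Total addresses = 2^11 = 2048
Usable hosts = 2048 - 2 (network + broadcast) = 2046

2046


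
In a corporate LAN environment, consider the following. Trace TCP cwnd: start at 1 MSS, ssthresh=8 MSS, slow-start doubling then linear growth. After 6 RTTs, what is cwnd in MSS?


RTT 0: cwnd = 1 MSS (initial)
RTT 1: cwnd = 2 MSS (slow start, doubled)
RTT 2: cwnd = 4 MSS (slow start, doubled)
RTT 3: cwnd = 8 MSS (slow start, doubled)
RTT 4: cwnd = 9 MSS (congestion avoidance, +1)
RTT 5: cwnd = 10 MSS (congestion avoidance, +1)
RTT 6: cwnd = 11 MSS (congestion avoidance, +1)

11


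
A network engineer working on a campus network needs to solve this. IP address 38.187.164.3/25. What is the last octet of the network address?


Given: IP = 38.187.164.3, prefix = /25
Subnet mask = 255.255.255.128
Last octet of IP: 3
Last octet of mask: 128
Network last octet = 3 AND 128 = 0

0


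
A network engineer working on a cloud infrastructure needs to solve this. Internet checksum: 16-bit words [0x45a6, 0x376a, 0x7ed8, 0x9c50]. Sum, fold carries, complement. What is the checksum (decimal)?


Given words: [0x45a6, 0x376a, 0x7ed8, 0x9c50]
Step 1: Sum all words
Raw sum = 17830 + 14186 + 32472 + 40016 = 104504
Step 2: Fold carry: (38968 + 1) = 38969
One's complement = ~38969 & 0xFFFF = 26566

26566


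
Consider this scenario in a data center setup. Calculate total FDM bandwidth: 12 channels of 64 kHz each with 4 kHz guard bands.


Given: 12 channels, 64 kHz each, guard = 4 kHz
Channel bandwidth = 12 * 64 = 768 kHz
Guard bands = 11 gaps * 4 kHz = 44 kHz
Total = 768 + 44 = 812 kHz

812


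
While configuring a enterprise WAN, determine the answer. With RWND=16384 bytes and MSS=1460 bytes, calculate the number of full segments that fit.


Given: RWND = 16384 bytes, MSS = 1460 bytes
Full segments = floor(RWND / MSS)
Full segments = floor(16384 / 1460)
Full segments = floor(11.2219) = 11

11


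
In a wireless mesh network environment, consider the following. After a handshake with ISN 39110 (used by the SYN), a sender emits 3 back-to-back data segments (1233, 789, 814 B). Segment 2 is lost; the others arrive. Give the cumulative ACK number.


SYN uses sequence number 39110; first data byte = ISN + 1 = 39111.
Segment 1: SEQ = 39111, len = 1233 B, covers [39111, 40343]
Segment 2: SEQ = 40344, len = 789 B, covers [40344, 41132] [LOST]
Segment 3: SEQ = 41133, len = 814 B, covers [41133, 41946]
In-order data received: bytes [39111, 40343] (segments 1..1).
Segment 2 missing -> gap begins at byte 40344; later segments buffered out of order.
Cumulative ACK = next expected in-order byte = 39111 + 1233 = 40344

40344


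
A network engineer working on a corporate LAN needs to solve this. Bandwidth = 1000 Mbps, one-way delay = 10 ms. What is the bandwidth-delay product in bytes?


Given: bandwidth = 1000 Mbps, delay = 10 ms
BDP in bits = 1000 * 10^6 * 10 / 1000
BDP in bits = 10000000
BDP in bytes = 10000000 / 8 = 1250000

1250000


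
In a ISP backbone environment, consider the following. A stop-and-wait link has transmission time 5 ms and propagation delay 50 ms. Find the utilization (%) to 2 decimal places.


Given: Ttrans = 5 ms, Tprop = 50 ms
RTT = 2 * Tprop = 2 * 50 = 100 ms
U = Ttrans / (Ttrans + RTT)
U = 5 / (5 + 100)
U = 5 / 105 = 0.047619
U% = 4.76%

4.76


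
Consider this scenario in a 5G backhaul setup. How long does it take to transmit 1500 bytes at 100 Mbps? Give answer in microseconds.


Given: packet = 1500 bytes, bandwidth = 100 Mbps
Packet in bits = 1500 * 8 = 12000 bits
Bandwidth = 100 * 10^6 = 100000000 bps
Time = 12000 / 100000000 seconds
Time in us = 12000 * 10^6 / 100000000 = 120

120


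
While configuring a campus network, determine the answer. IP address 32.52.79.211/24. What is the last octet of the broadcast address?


Given: IP = 32.52.79.211, prefix = /24
Host bits = 32 - 24 = 8
Network last octet = 211 AND mask = 0
Host part size = 2^8 - 1 = 255
Broadcast last octet = 0 OR 255 = 255

255


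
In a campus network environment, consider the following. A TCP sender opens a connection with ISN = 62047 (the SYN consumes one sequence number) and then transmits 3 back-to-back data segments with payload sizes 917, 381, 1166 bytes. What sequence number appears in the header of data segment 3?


The SYN occupies sequence number ISN = 62047, so the first data byte is ISN + 1 = 62048.
SEQ of data segment i = (ISN + 1) + sum of payload sizes of segments 1..i-1.
Segment 1: SEQ = 62048, payload = 917 bytes
Segment 2: SEQ = 62965, payload = 381 bytes
Segment 3: SEQ = 63346, payload = 1166 bytes
SEQ of segment 3 = 62048 + 917 + 381 = 63346

63346


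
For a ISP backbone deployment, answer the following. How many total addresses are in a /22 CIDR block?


Given: CIDR prefix /22
Host bits = 32 - 22 = 10
Total addresses = 2^10 = 1024

1024


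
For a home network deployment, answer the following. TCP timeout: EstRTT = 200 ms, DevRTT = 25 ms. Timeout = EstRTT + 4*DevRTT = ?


Given: EstRTT = 200 ms, DevRTT = 25 ms
Timeout = EstRTT + 4 * DevRTT
4 * DevRTT = 4 * 25 = 100
Timeout = 200 + 100 = 300 ms

300


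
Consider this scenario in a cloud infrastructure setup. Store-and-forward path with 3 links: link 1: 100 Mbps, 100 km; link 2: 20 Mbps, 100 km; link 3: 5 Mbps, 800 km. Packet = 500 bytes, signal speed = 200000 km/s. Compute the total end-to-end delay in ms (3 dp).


Packet = 500 bytes = 4000 bits. Store-and-forward: sum (t_trans + t_prop) per link.
Link 1: t_trans = 4000/(100*10^6) s = 0.0400 ms; t_prop = 100/200000 s = 0.5000 ms; subtotal = 0.5400 ms
Link 2: t_trans = 4000/(20*10^6) s = 0.2000 ms; t_prop = 100/200000 s = 0.5000 ms; subtotal = 0.7000 ms
Link 3: t_trans = 4000/(5*10^6) s = 0.8000 ms; t_prop = 800/200000 s = 4.0000 ms; subtotal = 4.8000 ms
End-to-end = 0.5400 + 0.7000 + 4.8000 = 6.0400 ms -> 6.040 ms (3 dp)

6.040


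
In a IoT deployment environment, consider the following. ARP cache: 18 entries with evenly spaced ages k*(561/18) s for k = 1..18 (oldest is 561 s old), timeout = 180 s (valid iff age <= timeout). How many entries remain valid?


Ages are k * 561/18 s for k = 1..18 (spacing = 31.1667 s).
Entry k is valid iff k * 561/18 <= 180 iff k <= 18 * 180 / 561 = 5.7754
n_valid = floor(5.7754) = 5
(n_stale = 18 - 5 = 13)

5


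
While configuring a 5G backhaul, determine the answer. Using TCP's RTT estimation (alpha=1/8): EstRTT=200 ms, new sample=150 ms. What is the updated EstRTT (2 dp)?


Given: EstRTT = 200 ms, SampleRTT = 150 ms, alpha = 1/8
New EstRTT = (1 - alpha) * EstRTT + alpha * SampleRTT
(7/8) * 200 = 175
(1/8) * 150 = 18.75
New EstRTT = 175 + 18.75 = 193.75 ms -> 193.75 ms (2 dp)

193.75


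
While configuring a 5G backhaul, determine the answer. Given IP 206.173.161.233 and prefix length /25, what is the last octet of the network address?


Given: IP = 206.173.161.233, prefix = /25
Subnet mask = 255.255.255.128
Last octet of IP: 233
Last octet of mask: 128
Network last octet = 233 AND 128 = 128

128


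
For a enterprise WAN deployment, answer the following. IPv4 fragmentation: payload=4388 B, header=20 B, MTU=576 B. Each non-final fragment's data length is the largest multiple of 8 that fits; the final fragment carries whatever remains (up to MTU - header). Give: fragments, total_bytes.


Max data per non-final fragment = floor((MTU - header)/8)*8 = floor((576 - 20)/8)*8 = floor(556/8)*8 = 552 B
Final fragment needs no 8-byte alignment: it can carry up to MTU - header = 556 B
Non-final fragments needed = ceil((payload - 556) / 552) = ceil(3832/552) = ceil(6.9420) = 7
Number of fragments = 7 + 1 = 8
Fragment sizes (data): 7 * 552 B + 524 B (last, 524 <= 556 OK)
Total bytes sent = payload + n_frags * header = 4388 + 8*20 = 4388 + 160 = 4548 B

8, 4548


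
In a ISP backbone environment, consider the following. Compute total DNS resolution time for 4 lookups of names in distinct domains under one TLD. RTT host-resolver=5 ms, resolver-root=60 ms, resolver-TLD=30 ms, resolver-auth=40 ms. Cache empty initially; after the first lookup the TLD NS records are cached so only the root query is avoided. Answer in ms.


Lookup 1 (cold cache): local + root + TLD + auth = 5 + 60 + 30 + 40 = 135 ms
Lookups 2..4 (TLD NS cached -> skip root; new domain -> still ask TLD and auth): local + TLD + auth = 5 + 30 + 40 = 75 ms each
Remaining 3 lookups: 3 * 75 = 225 ms
Total = 135 + 225 = 360 ms

360
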